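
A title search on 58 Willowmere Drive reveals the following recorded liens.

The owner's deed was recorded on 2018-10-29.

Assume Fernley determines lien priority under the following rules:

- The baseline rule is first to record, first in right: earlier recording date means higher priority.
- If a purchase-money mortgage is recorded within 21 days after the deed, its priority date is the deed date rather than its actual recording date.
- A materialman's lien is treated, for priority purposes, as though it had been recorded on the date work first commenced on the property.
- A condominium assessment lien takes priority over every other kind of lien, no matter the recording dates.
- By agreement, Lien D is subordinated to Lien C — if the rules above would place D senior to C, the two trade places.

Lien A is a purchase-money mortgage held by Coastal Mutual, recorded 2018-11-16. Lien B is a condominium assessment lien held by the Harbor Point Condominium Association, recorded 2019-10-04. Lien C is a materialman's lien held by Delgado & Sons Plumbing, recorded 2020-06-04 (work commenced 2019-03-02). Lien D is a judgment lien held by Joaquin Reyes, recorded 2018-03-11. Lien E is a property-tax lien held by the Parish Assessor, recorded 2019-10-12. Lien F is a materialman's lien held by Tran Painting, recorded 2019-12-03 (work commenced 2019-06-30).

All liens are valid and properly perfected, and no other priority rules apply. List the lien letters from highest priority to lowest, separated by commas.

First, effective dates: A relates back to the deed date 2018-10-29; C relates back to 2019-03-02 (work commenced); F relates back to 2019-06-30 (work commenced).
B, as a condominium assessment lien, has superpriority and ranks first.
Among the remaining liens, by effective date: D (2018-03-11), A (2018-10-29), C (2019-03-02), F (2019-06-30), E (2019-10-12).
D is senior to C before the subordination, so the two trade places.

B, C, A, D, F, E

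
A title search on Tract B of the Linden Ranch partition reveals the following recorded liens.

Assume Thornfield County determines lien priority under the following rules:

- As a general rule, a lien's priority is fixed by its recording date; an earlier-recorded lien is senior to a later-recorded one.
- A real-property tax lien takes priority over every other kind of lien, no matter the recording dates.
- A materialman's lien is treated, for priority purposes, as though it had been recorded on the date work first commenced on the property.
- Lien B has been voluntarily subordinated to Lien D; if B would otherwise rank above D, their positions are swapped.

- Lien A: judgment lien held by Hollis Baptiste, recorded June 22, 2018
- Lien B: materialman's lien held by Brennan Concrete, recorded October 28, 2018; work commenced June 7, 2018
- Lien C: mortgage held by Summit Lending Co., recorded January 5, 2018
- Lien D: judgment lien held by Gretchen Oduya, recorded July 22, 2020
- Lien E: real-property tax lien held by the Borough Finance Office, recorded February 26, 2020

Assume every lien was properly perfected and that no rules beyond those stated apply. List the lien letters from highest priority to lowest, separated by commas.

E, C, D, A, B

Adjusting effective dates: B's effective date is June 7, 2018, when work began.
E, as a real-property tax lien, has superpriority and ranks first.
Ordering the rest by effective date: C (January 5, 2018), B (June 7, 2018), A (June 22, 2018), D (July 22, 2020).
Because B would otherwise rank above D, the subordination swaps them.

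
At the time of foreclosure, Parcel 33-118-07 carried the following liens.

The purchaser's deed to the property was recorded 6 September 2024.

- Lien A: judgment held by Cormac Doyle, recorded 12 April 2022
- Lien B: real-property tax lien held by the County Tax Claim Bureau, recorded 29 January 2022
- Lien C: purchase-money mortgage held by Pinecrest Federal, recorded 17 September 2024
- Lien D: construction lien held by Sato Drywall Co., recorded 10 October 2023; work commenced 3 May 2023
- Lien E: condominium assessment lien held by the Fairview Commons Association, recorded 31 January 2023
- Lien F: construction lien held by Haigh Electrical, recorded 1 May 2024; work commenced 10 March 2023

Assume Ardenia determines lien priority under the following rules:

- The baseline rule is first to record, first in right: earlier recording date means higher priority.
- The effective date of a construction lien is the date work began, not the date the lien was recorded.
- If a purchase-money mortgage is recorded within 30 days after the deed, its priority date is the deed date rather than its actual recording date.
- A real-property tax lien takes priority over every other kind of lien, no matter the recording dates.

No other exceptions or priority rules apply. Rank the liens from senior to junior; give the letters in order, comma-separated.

B, A, E, F, D, C

Effective dates: C's effective date is the deed date, 6 September 2024; D relates back to 3 May 2023 (work commenced); F is treated as recorded 10 March 2023, the work-commencement date.
B is a real-property tax lien, so it outranks all other liens regardless of date.
Remaining liens by effective date: A (12 April 2022), E (31 January 2023), F (10 March 2023), D (3 May 2023), C (6 September 2024).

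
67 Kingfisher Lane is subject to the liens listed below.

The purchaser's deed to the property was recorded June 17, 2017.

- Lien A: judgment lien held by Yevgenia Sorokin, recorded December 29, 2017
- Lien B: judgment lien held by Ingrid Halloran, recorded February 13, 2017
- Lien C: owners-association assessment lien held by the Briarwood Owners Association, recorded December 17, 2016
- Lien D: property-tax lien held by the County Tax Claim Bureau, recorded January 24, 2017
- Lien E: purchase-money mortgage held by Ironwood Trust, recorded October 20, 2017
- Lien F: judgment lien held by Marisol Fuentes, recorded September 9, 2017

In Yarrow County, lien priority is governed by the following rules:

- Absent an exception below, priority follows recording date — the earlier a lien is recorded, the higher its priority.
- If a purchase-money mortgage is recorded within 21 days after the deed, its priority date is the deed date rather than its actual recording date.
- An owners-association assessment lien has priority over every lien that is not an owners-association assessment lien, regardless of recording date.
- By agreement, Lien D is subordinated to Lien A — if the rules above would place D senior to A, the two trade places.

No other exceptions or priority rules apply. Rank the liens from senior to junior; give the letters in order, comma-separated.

Effective dates after the stated exceptions: E missed the 21-day window (125 days after the deed), so its recording date stands.
C is an owners-association assessment lien, so it outranks all other liens regardless of date.
Among the remaining liens, by effective date: D (January 24, 2017), B (February 13, 2017), F (September 9, 2017), E (October 20, 2017), A (December 29, 2017).
The subordination applies — D was senior to A — so D and A swap.

C, A, B, F, E, D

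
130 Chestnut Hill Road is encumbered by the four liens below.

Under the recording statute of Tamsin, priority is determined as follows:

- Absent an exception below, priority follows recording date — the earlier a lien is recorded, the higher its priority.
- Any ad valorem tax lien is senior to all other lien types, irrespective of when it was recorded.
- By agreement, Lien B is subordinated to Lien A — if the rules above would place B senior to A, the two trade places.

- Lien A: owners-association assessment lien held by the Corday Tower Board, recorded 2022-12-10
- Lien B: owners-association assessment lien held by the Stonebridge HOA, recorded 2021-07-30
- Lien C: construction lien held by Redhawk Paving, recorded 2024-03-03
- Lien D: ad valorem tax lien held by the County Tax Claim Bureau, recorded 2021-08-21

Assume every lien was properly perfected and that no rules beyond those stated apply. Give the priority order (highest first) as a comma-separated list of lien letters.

D, A, B, C

D, as an ad valorem tax lien, has superpriority and ranks first.
Ordering the rest by effective date: B (2021-07-30), A (2022-12-10), C (2024-03-03).
B would otherwise be senior to A, so under the subordination agreement B and A exchange positions.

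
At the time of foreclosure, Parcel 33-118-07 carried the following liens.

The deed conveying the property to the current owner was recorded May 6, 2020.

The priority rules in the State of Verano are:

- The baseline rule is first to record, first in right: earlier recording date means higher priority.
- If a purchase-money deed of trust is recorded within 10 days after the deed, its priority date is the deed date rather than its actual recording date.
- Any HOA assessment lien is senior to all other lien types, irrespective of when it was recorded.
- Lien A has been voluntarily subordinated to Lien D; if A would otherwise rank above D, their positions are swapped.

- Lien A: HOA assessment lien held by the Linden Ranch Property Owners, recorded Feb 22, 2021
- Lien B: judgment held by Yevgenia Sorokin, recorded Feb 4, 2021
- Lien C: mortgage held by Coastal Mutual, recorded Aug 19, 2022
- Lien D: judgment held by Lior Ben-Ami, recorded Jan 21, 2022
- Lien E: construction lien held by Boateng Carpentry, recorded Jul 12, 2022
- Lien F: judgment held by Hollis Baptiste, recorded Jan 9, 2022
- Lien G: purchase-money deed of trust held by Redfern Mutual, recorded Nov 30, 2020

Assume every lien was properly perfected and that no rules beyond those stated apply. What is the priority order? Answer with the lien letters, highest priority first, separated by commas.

Adjusting effective dates: G missed the 10-day window (208 days after the deed), so its recording date stands.
As an HOA assessment lien, A is senior to every other lien.
Ordering the rest by effective date: G (Nov 30, 2020), B (Feb 4, 2021), F (Jan 9, 2022), D (Jan 21, 2022), E (Jul 12, 2022), C (Aug 19, 2022).
A would otherwise be senior to D, so under the subordination agreement A and D exchange positions.

D, G, B, F, A, E, C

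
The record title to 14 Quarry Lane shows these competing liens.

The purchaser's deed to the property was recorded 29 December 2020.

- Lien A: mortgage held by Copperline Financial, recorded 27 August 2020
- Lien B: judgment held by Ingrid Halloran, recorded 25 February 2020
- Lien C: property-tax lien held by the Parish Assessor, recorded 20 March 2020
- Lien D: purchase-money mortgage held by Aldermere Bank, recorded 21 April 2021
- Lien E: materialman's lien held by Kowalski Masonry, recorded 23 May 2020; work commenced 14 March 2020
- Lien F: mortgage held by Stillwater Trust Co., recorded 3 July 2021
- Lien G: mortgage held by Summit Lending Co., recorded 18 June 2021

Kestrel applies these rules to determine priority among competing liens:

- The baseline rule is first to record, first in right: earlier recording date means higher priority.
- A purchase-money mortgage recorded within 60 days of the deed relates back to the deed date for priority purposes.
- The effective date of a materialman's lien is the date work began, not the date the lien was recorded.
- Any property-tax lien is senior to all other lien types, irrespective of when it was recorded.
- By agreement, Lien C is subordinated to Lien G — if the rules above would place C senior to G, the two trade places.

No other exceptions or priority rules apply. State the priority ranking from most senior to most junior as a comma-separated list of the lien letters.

Effective dates after the stated exceptions: D was recorded 113 days after the deed, outside the 60-day window, so it keeps its recording date; E is treated as recorded 14 March 2020, the work-commencement date.
C is a property-tax lien and takes priority over every other lien.
Among the remaining liens, by effective date: B (25 February 2020), E (14 March 2020), A (27 August 2020), D (21 April 2021), G (18 June 2021), F (3 July 2021).
C is senior to G before the subordination, so the two trade places.

G, B, E, A, D, C, F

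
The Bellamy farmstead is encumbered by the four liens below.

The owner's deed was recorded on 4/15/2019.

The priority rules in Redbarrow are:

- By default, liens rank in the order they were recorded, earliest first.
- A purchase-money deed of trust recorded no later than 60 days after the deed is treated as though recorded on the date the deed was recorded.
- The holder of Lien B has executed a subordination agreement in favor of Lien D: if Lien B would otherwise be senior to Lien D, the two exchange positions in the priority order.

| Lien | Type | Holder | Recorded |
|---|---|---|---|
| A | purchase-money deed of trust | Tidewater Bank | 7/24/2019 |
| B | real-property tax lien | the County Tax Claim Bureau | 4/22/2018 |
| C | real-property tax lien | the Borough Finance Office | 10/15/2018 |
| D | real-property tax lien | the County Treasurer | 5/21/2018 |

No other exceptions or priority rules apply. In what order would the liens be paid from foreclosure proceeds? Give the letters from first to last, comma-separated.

First, effective dates: A was recorded 100 days after the deed, outside the 60-day window, so it keeps its recording date.
Sorted by effective date: B (4/22/2018), D (5/21/2018), C (10/15/2018), A (7/24/2019).
Because B would otherwise rank above D, the subordination swaps them.

D, B, C, A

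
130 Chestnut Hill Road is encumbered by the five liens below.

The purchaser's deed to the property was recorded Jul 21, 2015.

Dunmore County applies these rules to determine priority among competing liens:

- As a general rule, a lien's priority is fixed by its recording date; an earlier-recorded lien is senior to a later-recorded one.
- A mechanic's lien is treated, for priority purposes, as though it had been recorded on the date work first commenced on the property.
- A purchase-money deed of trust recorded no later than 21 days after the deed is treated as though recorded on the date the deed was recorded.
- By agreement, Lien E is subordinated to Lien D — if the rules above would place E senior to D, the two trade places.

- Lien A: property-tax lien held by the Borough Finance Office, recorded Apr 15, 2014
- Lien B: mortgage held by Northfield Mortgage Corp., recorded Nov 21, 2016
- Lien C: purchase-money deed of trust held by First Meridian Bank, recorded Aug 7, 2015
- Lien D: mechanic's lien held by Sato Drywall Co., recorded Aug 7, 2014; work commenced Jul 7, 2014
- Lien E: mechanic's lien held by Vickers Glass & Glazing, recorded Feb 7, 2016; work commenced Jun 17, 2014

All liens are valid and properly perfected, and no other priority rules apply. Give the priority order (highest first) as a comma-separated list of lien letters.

A, D, E, C, B

First, effective dates: C's effective date is the deed date, Jul 21, 2015; D relates back to Jul 7, 2014 (work commenced); E relates back to Jun 17, 2014 (work commenced).
By effective date, earliest first: A (Apr 15, 2014), E (Jun 17, 2014), D (Jul 7, 2014), C (Jul 21, 2015), B (Nov 21, 2016).
Because E would otherwise rank above D, the subordination swaps them.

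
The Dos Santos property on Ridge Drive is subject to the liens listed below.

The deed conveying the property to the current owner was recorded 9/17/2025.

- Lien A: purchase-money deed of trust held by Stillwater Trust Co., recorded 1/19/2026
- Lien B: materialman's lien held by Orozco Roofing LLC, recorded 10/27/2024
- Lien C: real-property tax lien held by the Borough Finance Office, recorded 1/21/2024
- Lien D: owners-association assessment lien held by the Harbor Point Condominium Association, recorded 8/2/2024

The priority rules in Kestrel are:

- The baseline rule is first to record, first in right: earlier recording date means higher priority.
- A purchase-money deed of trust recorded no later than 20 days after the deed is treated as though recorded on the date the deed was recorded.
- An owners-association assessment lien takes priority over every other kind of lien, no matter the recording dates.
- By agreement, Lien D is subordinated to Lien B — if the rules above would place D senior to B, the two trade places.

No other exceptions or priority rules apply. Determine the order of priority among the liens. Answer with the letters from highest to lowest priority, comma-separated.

B, C, D, A

First, effective dates: A was recorded 124 days after the deed, outside the 20-day window, so it keeps its recording date.
D, as an owners-association assessment lien, has superpriority and ranks first.
Among the remaining liens, by effective date: C (1/21/2024), B (10/27/2024), A (1/19/2026).
The subordination applies — D was senior to B — so D and B swap.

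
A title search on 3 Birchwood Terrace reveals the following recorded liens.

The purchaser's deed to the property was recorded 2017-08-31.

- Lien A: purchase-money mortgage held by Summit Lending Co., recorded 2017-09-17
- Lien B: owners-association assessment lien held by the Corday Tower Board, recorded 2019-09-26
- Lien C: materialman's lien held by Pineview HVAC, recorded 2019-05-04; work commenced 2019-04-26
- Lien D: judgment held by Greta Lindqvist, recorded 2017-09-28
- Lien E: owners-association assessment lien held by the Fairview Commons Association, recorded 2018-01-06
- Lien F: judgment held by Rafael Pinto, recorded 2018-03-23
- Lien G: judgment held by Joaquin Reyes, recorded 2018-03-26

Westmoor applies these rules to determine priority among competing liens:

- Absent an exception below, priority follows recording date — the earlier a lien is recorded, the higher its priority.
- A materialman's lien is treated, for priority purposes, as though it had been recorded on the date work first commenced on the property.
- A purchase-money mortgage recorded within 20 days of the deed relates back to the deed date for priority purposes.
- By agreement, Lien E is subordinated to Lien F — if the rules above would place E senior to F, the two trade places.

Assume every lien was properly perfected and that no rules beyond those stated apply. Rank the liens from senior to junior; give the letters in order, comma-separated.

A, D, F, E, G, C, B

Effective dates after the stated exceptions: A relates back to the deed date 2017-08-31; C's effective date is 2019-04-26, when work began.
Sorted by effective date: A (2017-08-31), D (2017-09-28), E (2018-01-06), F (2018-03-23), G (2018-03-26), C (2019-04-26), B (2019-09-26).
Because E would otherwise rank above F, the subordination swaps them.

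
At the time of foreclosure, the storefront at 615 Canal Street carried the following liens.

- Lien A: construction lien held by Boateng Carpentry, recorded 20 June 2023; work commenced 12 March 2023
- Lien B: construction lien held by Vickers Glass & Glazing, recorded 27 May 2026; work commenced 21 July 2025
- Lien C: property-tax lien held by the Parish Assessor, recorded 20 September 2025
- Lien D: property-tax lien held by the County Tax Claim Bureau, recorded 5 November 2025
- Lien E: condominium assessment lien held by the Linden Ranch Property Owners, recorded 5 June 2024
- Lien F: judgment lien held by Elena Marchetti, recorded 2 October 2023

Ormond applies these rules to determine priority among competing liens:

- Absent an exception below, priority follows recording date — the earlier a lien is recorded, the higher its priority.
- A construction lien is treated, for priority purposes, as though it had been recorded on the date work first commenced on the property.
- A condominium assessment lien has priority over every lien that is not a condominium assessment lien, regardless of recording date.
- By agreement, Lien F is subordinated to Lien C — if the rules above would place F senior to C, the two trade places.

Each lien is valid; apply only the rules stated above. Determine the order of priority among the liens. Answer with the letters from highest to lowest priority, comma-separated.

E, A, C, B, F, D

Effective dates after the stated exceptions: A's effective date is 12 March 2023, when work began; B relates back to 21 July 2025 (work commenced).
E, as a condominium assessment lien, has superpriority and ranks first.
Remaining liens by effective date: A (12 March 2023), F (2 October 2023), B (21 July 2025), C (20 September 2025), D (5 November 2025).
Because F would otherwise rank above C, the subordination swaps them.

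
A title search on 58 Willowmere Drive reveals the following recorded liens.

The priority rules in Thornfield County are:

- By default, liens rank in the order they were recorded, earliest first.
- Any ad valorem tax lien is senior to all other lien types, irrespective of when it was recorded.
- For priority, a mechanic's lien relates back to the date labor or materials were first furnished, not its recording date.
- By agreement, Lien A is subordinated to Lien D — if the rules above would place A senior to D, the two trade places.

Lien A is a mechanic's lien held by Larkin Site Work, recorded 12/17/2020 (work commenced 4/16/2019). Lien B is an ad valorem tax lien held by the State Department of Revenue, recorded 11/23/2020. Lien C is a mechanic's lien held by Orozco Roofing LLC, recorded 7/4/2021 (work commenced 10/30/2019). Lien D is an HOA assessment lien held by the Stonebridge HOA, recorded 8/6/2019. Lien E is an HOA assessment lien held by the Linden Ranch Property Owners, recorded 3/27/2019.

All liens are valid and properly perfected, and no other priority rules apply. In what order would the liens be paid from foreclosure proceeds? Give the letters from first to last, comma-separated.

Effective dates after the stated exceptions: A relates back to 4/16/2019 (work commenced); C relates back to 10/30/2019 (work commenced).
As an ad valorem tax lien, B is senior to every other lien.
Remaining liens by effective date: E (3/27/2019), A (4/16/2019), D (8/6/2019), C (10/30/2019).
A is senior to D before the subordination, so the two trade places.

B, E, D, A, C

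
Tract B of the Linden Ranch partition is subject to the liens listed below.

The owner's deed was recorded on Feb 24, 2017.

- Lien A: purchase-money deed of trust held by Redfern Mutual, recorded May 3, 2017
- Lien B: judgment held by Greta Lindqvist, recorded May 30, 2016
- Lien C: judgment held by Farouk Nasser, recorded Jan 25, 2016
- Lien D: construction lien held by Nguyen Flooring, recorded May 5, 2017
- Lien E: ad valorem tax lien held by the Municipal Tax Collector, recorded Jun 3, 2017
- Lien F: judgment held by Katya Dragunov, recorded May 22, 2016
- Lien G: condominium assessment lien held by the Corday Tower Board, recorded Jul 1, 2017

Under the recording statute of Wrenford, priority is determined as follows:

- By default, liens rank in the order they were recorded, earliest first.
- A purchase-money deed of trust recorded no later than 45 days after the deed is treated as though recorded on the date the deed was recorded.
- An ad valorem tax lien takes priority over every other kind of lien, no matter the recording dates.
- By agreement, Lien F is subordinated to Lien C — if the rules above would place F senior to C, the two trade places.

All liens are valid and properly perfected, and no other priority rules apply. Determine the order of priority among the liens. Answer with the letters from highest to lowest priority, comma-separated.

Effective dates: A was recorded 68 days after the deed, outside the 45-day window, so it keeps its recording date.
E is an ad valorem tax lien and takes priority over every other lien.
Among the remaining liens, by effective date: C (Jan 25, 2016), F (May 22, 2016), B (May 30, 2016), A (May 3, 2017), D (May 5, 2017), G (Jul 1, 2017).
Since F is not senior to C, the subordination leaves the order unchanged.

E, C, F, B, A, D, G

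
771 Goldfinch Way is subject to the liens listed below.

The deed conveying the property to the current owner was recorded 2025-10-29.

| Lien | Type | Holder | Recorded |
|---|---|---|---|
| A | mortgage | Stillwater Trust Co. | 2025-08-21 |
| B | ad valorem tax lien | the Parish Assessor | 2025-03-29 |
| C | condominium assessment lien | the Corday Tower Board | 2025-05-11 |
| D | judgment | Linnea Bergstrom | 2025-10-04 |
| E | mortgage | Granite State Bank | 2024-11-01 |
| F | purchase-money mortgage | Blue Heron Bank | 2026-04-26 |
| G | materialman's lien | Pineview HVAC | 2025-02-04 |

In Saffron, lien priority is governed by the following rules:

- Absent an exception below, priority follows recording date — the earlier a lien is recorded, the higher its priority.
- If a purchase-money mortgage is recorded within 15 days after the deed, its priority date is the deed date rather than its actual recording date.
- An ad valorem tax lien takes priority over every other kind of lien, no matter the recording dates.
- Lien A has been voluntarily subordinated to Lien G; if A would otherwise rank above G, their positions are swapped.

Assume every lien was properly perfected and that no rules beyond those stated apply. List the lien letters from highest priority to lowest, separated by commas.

B, E, G, C, A, D, F

Adjusting effective dates: F was recorded 179 days after the deed, outside the 15-day window, so it keeps its recording date.
B is an ad valorem tax lien and takes priority over every other lien.
Ordering the rest by effective date: E (2024-11-01), G (2025-02-04), C (2025-05-11), A (2025-08-21), D (2025-10-04), F (2026-04-26).
A is already junior to G, so the subordination agreement changes nothing.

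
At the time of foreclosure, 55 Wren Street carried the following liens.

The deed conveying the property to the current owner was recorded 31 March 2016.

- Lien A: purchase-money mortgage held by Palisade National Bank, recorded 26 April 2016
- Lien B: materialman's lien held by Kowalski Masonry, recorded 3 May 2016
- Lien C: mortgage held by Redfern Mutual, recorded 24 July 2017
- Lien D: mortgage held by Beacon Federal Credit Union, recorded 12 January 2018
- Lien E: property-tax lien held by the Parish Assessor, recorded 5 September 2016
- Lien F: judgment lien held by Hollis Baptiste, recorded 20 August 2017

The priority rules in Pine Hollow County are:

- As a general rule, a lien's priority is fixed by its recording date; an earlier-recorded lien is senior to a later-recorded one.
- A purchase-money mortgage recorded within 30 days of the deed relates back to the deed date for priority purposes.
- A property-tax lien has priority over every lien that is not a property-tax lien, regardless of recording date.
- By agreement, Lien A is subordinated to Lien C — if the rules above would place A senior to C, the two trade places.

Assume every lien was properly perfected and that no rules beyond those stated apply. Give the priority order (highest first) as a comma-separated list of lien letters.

E, C, B, A, F, D

Effective dates: A relates back to the deed date 31 March 2016.
E is a property-tax lien, so it outranks all other liens regardless of date.
Among the remaining liens, by effective date: A (31 March 2016), B (3 May 2016), C (24 July 2017), F (20 August 2017), D (12 January 2018).
The subordination applies — A was senior to C — so A and C swap.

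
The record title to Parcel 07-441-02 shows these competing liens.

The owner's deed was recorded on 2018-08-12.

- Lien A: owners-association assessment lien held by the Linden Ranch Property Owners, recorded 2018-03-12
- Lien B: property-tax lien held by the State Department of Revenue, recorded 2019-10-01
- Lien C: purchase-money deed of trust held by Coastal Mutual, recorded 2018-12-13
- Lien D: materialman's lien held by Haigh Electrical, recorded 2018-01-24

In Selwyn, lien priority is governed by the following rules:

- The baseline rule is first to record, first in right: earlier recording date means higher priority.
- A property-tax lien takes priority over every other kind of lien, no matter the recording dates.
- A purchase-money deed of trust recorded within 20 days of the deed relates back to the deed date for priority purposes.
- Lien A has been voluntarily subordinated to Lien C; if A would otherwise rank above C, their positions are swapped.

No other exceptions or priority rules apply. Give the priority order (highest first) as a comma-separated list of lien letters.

Effective dates after the stated exceptions: C was recorded 123 days after the deed — beyond 20 days — so no relation-back applies.
B is a property-tax lien, so it outranks all other liens regardless of date.
Among the remaining liens, by effective date: D (2018-01-24), A (2018-03-12), C (2018-12-13).
A is senior to C before the subordination, so the two trade places.

B, D, C, A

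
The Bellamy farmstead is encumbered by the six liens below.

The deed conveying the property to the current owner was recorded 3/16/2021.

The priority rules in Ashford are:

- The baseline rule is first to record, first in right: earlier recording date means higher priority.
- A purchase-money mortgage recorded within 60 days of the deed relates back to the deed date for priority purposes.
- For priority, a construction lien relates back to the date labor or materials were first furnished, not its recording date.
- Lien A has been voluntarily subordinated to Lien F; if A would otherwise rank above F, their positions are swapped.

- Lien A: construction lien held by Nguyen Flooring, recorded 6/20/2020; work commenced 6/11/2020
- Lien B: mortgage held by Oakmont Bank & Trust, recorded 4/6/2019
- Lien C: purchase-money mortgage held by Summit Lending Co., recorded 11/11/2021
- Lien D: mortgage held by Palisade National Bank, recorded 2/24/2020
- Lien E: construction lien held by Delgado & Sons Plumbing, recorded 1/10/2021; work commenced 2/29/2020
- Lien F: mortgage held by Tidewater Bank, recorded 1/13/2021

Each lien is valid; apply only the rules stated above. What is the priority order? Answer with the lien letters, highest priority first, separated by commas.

B, D, E, F, A, C

Effective dates after the stated exceptions: A is treated as recorded 6/11/2020, the work-commencement date; C was recorded 240 days after the deed — beyond 60 days — so no relation-back applies; E's effective date is 2/29/2020, when work began.
By effective date, earliest first: B (4/6/2019), D (2/24/2020), E (2/29/2020), A (6/11/2020), F (1/13/2021), C (11/11/2021).
A would otherwise be senior to F, so under the subordination agreement A and F exchange positions.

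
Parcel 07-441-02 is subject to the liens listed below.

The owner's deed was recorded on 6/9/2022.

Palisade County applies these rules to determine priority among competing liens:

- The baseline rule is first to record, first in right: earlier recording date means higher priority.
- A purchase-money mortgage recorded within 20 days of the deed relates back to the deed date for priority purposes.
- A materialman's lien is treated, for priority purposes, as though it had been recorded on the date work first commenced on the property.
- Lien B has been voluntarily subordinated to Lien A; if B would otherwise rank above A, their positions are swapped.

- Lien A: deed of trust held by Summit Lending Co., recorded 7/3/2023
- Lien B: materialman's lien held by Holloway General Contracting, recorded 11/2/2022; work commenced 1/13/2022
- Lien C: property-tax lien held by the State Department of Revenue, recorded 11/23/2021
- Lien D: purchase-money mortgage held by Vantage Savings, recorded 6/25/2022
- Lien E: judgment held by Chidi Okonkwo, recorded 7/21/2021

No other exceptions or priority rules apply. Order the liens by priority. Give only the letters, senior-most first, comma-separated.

First, effective dates: B's effective date is 1/13/2022, when work began; D's effective date is the deed date, 6/9/2022.
By effective date, earliest first: E (7/21/2021), C (11/23/2021), B (1/13/2022), D (6/9/2022), A (7/3/2023).
Because B would otherwise rank above A, the subordination swaps them.

E, C, A, D, B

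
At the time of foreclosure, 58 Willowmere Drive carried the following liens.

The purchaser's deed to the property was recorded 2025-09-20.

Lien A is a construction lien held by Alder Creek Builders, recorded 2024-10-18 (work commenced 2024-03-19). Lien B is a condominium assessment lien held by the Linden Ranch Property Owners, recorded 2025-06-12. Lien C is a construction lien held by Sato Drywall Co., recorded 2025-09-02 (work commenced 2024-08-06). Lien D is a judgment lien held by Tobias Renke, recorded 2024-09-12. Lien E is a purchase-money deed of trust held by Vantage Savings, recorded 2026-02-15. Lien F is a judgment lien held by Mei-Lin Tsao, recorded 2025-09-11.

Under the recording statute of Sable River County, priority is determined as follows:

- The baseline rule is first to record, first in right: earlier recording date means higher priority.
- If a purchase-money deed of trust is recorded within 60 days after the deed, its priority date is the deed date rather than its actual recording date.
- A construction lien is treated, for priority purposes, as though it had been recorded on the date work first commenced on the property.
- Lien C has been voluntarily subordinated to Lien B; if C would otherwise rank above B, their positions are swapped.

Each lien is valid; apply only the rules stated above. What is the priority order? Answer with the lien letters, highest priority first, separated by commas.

A, B, D, C, F, E

Adjusting effective dates: A's effective date is 2024-03-19, when work began; C's effective date is 2024-08-06, when work began; E was recorded 148 days after the deed, outside the 60-day window, so it keeps its recording date.
Ordering by effective date: A (2024-03-19), C (2024-08-06), D (2024-09-12), B (2025-06-12), F (2025-09-11), E (2026-02-15).
The subordination applies — C was senior to B — so C and B swap.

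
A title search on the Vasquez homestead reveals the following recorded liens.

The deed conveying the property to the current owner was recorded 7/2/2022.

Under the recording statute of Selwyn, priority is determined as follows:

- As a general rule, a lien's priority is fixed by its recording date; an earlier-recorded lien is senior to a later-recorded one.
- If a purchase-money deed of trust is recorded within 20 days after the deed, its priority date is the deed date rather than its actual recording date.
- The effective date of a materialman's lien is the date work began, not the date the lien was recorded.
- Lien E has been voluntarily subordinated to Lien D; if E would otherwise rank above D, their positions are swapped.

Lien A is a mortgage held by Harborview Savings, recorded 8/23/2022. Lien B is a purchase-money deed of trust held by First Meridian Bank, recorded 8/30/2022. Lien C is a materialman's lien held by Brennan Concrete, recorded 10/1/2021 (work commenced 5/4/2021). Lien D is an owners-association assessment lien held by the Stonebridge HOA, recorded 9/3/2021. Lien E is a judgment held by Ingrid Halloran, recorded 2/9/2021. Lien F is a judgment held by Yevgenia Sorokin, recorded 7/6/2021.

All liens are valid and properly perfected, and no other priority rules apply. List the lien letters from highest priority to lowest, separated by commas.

Adjusting effective dates: B missed the 20-day window (59 days after the deed), so its recording date stands; C's effective date is 5/4/2021, when work began.
By effective date, earliest first: E (2/9/2021), C (5/4/2021), F (7/6/2021), D (9/3/2021), A (8/23/2022), B (8/30/2022).
E would otherwise be senior to D, so under the subordination agreement E and D exchange positions.

D, C, F, E, A, B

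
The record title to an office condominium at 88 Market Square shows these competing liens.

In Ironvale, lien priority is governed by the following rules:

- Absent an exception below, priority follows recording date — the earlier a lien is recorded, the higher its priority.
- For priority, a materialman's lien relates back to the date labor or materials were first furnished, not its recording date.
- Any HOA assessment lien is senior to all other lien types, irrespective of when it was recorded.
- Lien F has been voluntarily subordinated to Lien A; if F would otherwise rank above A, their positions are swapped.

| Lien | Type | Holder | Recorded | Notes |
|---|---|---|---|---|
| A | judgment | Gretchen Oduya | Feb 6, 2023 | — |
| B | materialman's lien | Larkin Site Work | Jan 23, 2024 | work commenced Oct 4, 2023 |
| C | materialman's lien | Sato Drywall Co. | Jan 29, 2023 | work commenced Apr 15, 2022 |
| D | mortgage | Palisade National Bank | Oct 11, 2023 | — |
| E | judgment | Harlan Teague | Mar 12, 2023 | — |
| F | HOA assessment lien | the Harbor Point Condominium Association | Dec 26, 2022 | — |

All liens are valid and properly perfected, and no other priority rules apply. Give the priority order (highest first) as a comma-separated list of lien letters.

Effective dates: B is treated as recorded Oct 4, 2023, the work-commencement date; C's effective date is Apr 15, 2022, when work began.
As an HOA assessment lien, F is senior to every other lien.
Remaining liens by effective date: C (Apr 15, 2022), A (Feb 6, 2023), E (Mar 12, 2023), B (Oct 4, 2023), D (Oct 11, 2023).
Because F would otherwise rank above A, the subordination swaps them.

A, C, F, E, B, D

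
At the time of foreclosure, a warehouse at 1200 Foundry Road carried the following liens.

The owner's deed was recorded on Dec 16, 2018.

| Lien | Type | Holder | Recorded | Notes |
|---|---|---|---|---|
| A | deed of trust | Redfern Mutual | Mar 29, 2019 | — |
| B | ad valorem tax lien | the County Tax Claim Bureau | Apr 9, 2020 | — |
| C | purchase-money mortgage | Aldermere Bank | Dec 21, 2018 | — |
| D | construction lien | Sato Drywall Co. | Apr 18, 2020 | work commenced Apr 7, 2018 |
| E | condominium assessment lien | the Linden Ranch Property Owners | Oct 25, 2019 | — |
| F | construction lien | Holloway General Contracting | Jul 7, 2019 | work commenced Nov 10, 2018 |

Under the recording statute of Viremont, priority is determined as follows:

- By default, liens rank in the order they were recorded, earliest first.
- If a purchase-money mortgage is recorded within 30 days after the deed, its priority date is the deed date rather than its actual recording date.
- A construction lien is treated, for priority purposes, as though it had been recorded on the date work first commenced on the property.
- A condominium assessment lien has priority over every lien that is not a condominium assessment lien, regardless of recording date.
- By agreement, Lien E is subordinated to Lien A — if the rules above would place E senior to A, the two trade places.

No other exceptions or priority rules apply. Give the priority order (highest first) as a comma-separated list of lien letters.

Adjusting effective dates: C relates back to the deed date Dec 16, 2018; D is treated as recorded Apr 7, 2018, the work-commencement date; F relates back to Nov 10, 2018 (work commenced).
E is a condominium assessment lien, so it outranks all other liens regardless of date.
The other liens, earliest effective date first: D (Apr 7, 2018), F (Nov 10, 2018), C (Dec 16, 2018), A (Mar 29, 2019), B (Apr 9, 2020).
E is senior to A before the subordination, so the two trade places.

A, D, F, C, E, B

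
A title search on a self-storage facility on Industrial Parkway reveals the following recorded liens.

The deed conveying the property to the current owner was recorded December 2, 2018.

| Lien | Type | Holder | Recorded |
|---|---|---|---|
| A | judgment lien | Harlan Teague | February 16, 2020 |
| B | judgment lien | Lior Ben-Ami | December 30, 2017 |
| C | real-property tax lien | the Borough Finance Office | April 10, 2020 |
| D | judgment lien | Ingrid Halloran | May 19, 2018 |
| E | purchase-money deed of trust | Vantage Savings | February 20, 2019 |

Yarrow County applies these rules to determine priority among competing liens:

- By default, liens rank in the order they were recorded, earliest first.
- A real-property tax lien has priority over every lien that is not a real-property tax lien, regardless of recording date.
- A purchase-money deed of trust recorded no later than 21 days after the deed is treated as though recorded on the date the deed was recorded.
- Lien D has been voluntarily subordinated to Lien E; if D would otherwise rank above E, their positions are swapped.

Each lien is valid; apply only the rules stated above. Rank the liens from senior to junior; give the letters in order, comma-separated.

C, B, E, D, A

Effective dates: E was recorded 80 days after the deed, outside the 21-day window, so it keeps its recording date.
C, as a real-property tax lien, has superpriority and ranks first.
The other liens, earliest effective date first: B (December 30, 2017), D (May 19, 2018), E (February 20, 2019), A (February 16, 2020).
D is senior to E before the subordination, so the two trade places.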